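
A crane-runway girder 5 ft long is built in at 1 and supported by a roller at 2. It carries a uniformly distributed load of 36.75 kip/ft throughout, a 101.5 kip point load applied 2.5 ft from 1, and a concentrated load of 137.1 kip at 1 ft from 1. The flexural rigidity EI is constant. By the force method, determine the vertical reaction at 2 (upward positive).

Take the reaction at 2 as the redundant and release it; the primary structure is a cantilever fixed at 1.
Free-end deflection of the primary structure under the applied loading (downward +):
  UDL 36.75: wL⁴/(8EI) = 2871/EI
  point load 101.5 at a = 2.5: Pa²(3L − a)/(6EI) = 1322/EI
  point load 137.1 at a = 1: Pa²(3L − a)/(6EI) = 319.9/EI
  δ_0 = 4513/EI
Tip deflection under a unit load at 2: L³/(3EI) = 41.67/EI.
The prop prevents deflection at 2: R_2 = δ_0/δ_{22} = 4513/41.67 = 108.3 kip.

R_2 = 108.3 kip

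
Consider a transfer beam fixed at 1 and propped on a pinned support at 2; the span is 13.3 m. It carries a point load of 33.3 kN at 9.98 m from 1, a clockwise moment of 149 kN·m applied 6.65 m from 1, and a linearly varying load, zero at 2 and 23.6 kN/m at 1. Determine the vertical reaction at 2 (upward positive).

Take the reaction at 2 as the redundant and release it; the primary structure is a cantilever fixed at 1.
Free-end deflection of the primary structure under the applied loading (downward +):
  point load 33.3 at a = 9.98: Pa²(3L − a)/(6EI) = 16539/EI
  clockwise couple 149 at a = 6.65: M₀a(2L − a)/(2EI) = 9884/EI
  triangular load, peak 23.6 at the fixed end: w₀L⁴/(30EI) = 24615/EI
  δ_0 = 51038/EI
Tip deflection under a unit load at 2: L³/(3EI) = 784.2/EI.
Compatibility at 2: δ_0 − R_2·δ_{22} = 0, so R_2 = 51038/784.2 = 65.08 kN.

R_2 = 65.08 kN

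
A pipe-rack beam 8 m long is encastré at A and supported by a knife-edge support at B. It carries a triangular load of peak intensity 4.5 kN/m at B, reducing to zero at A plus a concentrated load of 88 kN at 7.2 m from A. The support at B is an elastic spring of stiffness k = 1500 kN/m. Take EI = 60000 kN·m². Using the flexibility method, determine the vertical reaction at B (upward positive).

R_B = 68.65 kN

Take the reaction at B as the redundant and release it; the primary structure is a cantilever fixed at A.
Free-end deflection of the primary structure under the applied loading (downward +):
  triangular load, peak 4.5 at the free end: 11w₀L⁴/(120EI) = 1690/EI
  point load 88 at a = 7.2: Pa²(3L − a)/(6EI) = 12773/EI
  δ_0 = 14463/EI
Flexibility coefficient — unit upward force at B: δ_{BB} = L³/(3EI) = 170.7/EI.
With EI = 60000 kN·m²: δ_0 = 0.24105 m and δ_{BB} = 0.002844 m/kN.
Compatibility — the spring shortens by R_B/k under the reaction it provides: δ_0 − R_B·δ_{BB} = R_B/k. With 1/k = 0.000667 m/kN, R_B = δ_0 / (δ_{BB} + 1/k) = 0.24105 / (0.002844 + 0.000667) = 68.65 kN.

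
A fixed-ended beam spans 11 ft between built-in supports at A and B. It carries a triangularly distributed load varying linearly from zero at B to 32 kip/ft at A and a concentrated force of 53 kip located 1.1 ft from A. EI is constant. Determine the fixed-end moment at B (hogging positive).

Take the two fixed-end moments M_A, M_B as redundants; the released structure is the simple span AB.
On the primary (simply-supported) span, the end slopes from the loading are:
  at A: triangular load, peak 32: w₀L³/(45EI) = 946.5/EI
  at B: triangular load, peak 32: 7w₀L³/(360EI) = 828.2/EI
  at A: point load 53 at a = 1.1: Pab(L + b)/(6LEI) = 182.8/EI
  at B: point load 53 at a = 1.1: Pab(L + a)/(6LEI) = 105.8/EI
  θ_A0 = 1129/EI,  θ_B0 = 934/EI
Flexibility coefficients: a unit moment at one end gives L/(3EI) there and L/(6EI) at the far end, so f₁₁ = f₂₂ = 3.667/EI and f₁₂ = f₂₁ = 1.833/EI.
Compatibility — zero rotation at each built-in end:
  3.667 M_A + 1.833 M_B = 1129
  1.833 M_A + 3.667 M_B = 934
Solving the pair gives M_A = 240.8 kip·ft and M_B = 134.3 kip·ft (hogging).

M_B = 134.3 kip·ft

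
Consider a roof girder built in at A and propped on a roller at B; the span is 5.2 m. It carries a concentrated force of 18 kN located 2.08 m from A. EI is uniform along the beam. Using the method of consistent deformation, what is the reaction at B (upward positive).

R_B = 3.744 kN

Take the reaction at B as the redundant and release it; the primary structure is a cantilever fixed at A.
Free-end deflection of the primary structure under the applied loading (downward +):
  point load 18 at a = 2.08: Pa²(3L − a)/(6EI) = 175.5/EI
Tip deflection under a unit load at B: L³/(3EI) = 46.87/EI.
The prop prevents deflection at B: R_B = δ_0/δ_{BB} = 175.5/46.87 = 3.744 kN.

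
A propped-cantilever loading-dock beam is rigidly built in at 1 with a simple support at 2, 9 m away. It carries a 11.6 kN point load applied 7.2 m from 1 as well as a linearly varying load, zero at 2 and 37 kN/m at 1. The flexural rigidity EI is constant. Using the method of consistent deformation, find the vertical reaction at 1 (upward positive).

Choose R_2 as the redundant. The primary structure is the cantilever fixed at 1.
Downward deflection at the released point 2 due to the loads:
  point load 11.6 at a = 7.2: Pa²(3L − a)/(6EI) = 1984/EI
  triangular load, peak 37 at the fixed end: w₀L⁴/(30EI) = 8092/EI
  δ_0 = 10076/EI
Tip deflection under a unit load at 2: L³/(3EI) = 243/EI.
The prop prevents deflection at 2: R_2 = δ_0/δ_{22} = 10076/243 = 41.47 kN.
Vertical equilibrium: R_1 = ΣP − R_2 = 178.1 − 41.47 = 136.6 kN.

R_1 = 136.6 kN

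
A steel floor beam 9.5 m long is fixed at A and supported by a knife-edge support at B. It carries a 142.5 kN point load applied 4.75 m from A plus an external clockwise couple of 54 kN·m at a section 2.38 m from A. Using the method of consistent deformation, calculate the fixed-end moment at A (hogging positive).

Choose R_B as the redundant. The primary structure is the cantilever fixed at A.
Free-end deflection of the primary structure under the applied loading (downward +):
  point load 142.5 at a = 4.75: Pa²(3L − a)/(6EI) = 12727/EI
  clockwise couple 54 at a = 2.38: M₀a(2L − a)/(2EI) = 1068/EI
  δ_0 = 13795/EI
Tip deflection under a unit load at B: L³/(3EI) = 285.8/EI.
Compatibility at B: δ_0 − R_B·δ_{BB} = 0, so R_B = 13795/285.8 = 48.27 kN.
Moment equilibrium about A: M_A = Σ(load moments about A) − R_B·L = 730.9 − 48.27×9.5 = 272.3 kN·m.

M_A = 272.3 kN·m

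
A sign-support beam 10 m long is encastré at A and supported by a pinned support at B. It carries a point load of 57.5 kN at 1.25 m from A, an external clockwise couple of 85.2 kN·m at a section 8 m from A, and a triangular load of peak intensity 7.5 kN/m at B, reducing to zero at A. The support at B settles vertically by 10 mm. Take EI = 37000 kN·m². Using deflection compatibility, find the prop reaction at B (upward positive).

Release the roller at B. Primary structure: cantilever fixed at A.
Downward deflection at the released point B due to the loads:
  point load 57.5 at a = 1.25: Pa²(3L − a)/(6EI) = 430.5/EI
  clockwise couple 85.2 at a = 8: M₀a(2L − a)/(2EI) = 4090/EI
  triangular load, peak 7.5 at the free end: 11w₀L⁴/(120EI) = 6875/EI
  δ_0 = 11395/EI
Flexibility coefficient — unit upward force at B: δ_{BB} = L³/(3EI) = 333.3/EI.
With EI = 37000 kN·m²: δ_0 = 0.30798 m and δ_{BB} = 0.009009 m/kN.
Compatibility — the beam at B must follow the support down by 0.01 m: δ_0 − R_B·δ_{BB} = 0.01, so R_B = (0.30798 − 0.01)/0.009009 = 33.08 kN.

R_B = 33.08 kN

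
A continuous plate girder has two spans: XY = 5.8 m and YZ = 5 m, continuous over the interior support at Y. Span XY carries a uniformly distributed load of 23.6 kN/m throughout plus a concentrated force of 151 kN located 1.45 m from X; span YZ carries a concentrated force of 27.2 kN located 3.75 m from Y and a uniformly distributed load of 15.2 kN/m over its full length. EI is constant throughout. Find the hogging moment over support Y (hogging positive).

M_Y = 137.8 kN·m

Take M_Y as the redundant. Released structure: two simple spans XY and YZ with a hinge at Y.
Rotations at Y on the released spans (each span's end-slope, ×1/EI):
  span XY: UDL 23.6: wL³/(24EI) = 191.9/EI
  span XY: point load 151 at a = 1.45: Pab(L + a)/(6LEI) = 198.4/EI
  span YZ: point load 27.2 at a = 3.75: Pab(L + b)/(6LEI) = 26.56/EI
  span YZ: UDL 15.2: wL³/(24EI) = 79.17/EI
  relative rotation θ_0 = (390.3 + 105.7)/EI = 496/EI
A unit hogging moment at Y produces rotation L₁/(3EI) + L₂/(3EI) = 3.6/EI.
Compatibility: M_Y·(L₁+L₂)/(3EI) = θ_0, giving M_Y = 137.8 kN·m (hogging).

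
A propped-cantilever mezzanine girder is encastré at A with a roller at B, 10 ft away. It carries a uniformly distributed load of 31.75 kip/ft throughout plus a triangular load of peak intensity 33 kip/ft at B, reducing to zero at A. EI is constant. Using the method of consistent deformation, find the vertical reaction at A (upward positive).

R_A = 272.7 kip

Take the reaction at B as the redundant and release it; the primary structure is a cantilever fixed at A.
Primary-structure tip deflection at B by superposition:
  UDL 31.75: wL⁴/(8EI) = 39688/EI
  triangular load, peak 33 at the free end: 11w₀L⁴/(120EI) = 30250/EI
  δ_0 = 69938/EI
Tip deflection under a unit load at B: L³/(3EI) = 333.3/EI.
The prop prevents deflection at B: R_B = δ_0/δ_{BB} = 69938/333.3 = 209.8 kip.
Vertical equilibrium: R_A = ΣP − R_B = 482.5 − 209.8 = 272.7 kip.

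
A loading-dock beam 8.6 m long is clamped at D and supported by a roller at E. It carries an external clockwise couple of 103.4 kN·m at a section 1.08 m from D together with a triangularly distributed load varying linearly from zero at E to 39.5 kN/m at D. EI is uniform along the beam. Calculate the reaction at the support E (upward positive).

Release the roller at E. Primary structure: cantilever fixed at D.
Downward deflection at the released point E due to the loads:
  clockwise couple 103.4 at a = 1.08: M₀a(2L − a)/(2EI) = 900.1/EI
  triangular load, peak 39.5 at the fixed end: w₀L⁴/(30EI) = 7202/EI
  δ_0 = 8102/EI
Tip deflection under a unit load at E: L³/(3EI) = 212/EI.
Compatibility at E: δ_0 − R_E·δ_{EE} = 0, so R_E = 8102/212 = 38.22 kN.

R_E = 38.22 kN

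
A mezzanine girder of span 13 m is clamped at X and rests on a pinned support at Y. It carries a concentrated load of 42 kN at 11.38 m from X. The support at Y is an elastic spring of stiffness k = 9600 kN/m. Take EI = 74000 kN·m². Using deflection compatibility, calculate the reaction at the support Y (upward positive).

R_Y = 33.83 kN

Release the roller at Y. Primary structure: cantilever fixed at X.
Deflection at Y on the released cantilever, summing each load's contribution:
  point load 42 at a = 11.38: Pa²(3L − a)/(6EI) = 25038/EI
Flexibility coefficient — unit upward force at Y: δ_{YY} = L³/(3EI) = 732.3/EI.
With EI = 74000 kN·m²: δ_0 = 0.33836 m and δ_{YY} = 0.009896 m/kN.
Compatibility — the spring shortens by R_Y/k under the reaction it provides: δ_0 − R_Y·δ_{YY} = R_Y/k. With 1/k = 0.000104 m/kN, R_Y = δ_0 / (δ_{YY} + 1/k) = 0.33836 / (0.009896 + 0.000104) = 33.83 kN.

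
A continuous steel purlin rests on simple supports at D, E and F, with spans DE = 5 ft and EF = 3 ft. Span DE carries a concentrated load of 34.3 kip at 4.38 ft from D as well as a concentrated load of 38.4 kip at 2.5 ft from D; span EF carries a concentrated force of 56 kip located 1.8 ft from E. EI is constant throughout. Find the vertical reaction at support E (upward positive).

R_E = 95.12 kip

Release continuity at E by inserting a hinge; the redundant is the internal moment M_E. The primary structure is two simply-supported spans DE and EF.
End slopes at the hinge E, treating each span as simply supported:
  span DE: point load 34.3 at a = 4.38: Pab(L + a)/(6LEI) = 29.12/EI
  span DE: point load 38.4 at a = 2.5: Pab(L + a)/(6LEI) = 60/EI
  span EF: point load 56 at a = 1.8: Pab(L + b)/(6LEI) = 28.22/EI
  relative rotation θ_0 = (89.12 + 28.22)/EI = 117.3/EI
A unit hogging moment at E produces rotation L₁/(3EI) + L₂/(3EI) = 2.667/EI.
Compatibility: M_E·(L₁+L₂)/(3EI) = θ_0, giving M_E = 44.01 kip·ft (hogging).
Span DE, ΣM about D with M_E applied at E: R_E^{DE}·5 = 246.2 + 44.01, so R_E^{DE} = 58.05 kip and R_D = 72.7 − 58.05 = 14.65 kip.
Span EF, ΣM about F: R_E^{EF}·3 = 67.2 + 44.01, so R_E^{EF} = 37.07 kip and R_F = 56 − 37.07 = 18.93 kip.
R_E = 58.05 + 37.07 = 95.12 kip.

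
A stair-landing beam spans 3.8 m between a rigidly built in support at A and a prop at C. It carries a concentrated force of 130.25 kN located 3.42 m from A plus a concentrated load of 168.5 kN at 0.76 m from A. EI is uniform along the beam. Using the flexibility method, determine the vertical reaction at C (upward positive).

R_C = 120.2 kN

Remove the prop at C; the released (primary) structure is a cantilever built in at A.
Free-end deflection of the primary structure under the applied loading (downward +):
  point load 130.25 at a = 3.42: Pa²(3L − a)/(6EI) = 2026/EI
  point load 168.5 at a = 0.76: Pa²(3L − a)/(6EI) = 172.6/EI
  δ_0 = 2199/EI
Tip deflection under a unit load at C: L³/(3EI) = 18.29/EI.
The prop prevents deflection at C: R_C = δ_0/δ_{CC} = 2199/18.29 = 120.2 kN.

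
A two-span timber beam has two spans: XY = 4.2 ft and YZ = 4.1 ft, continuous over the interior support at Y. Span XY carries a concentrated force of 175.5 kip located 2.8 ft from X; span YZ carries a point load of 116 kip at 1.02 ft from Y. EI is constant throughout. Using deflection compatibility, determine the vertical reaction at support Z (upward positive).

R_Z = 2.635 kip

Insert a hinge at Y; M_Y is the redundant, and each span becomes simply supported.
End slopes at the hinge Y, treating each span as simply supported:
  span XY: point load 175.5 at a = 2.8: Pab(L + a)/(6LEI) = 191.1/EI
  span YZ: point load 116 at a = 1.02: Pab(L + b)/(6LEI) = 106.4/EI
  relative rotation θ_0 = (191.1 + 106.4)/EI = 297.5/EI
A unit hogging moment at Y produces rotation L₁/(3EI) + L₂/(3EI) = 2.767/EI.
Compatibility: M_Y·(L₁+L₂)/(3EI) = θ_0, giving M_Y = 107.5 kip·ft (hogging).
Span YZ, ΣM about Z: R_Y^{YZ}·4.1 = 357.3 + 107.5, so R_Y^{YZ} = 113.4 kip and R_Z = 116 − 113.4 = 2.635 kip.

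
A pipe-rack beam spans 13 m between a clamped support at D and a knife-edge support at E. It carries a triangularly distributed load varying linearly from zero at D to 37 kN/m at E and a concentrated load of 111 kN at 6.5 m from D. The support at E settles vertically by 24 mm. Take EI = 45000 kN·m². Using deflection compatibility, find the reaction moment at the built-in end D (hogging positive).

Remove the prop at E; the released (primary) structure is a cantilever built in at D.
Free-end deflection of the primary structure under the applied loading (downward +):
  triangular load, peak 37 at the free end: 11w₀L⁴/(120EI) = 96869/EI
  point load 111 at a = 6.5: Pa²(3L − a)/(6EI) = 25403/EI
  δ_0 = 122272/EI
Tip deflection under a unit load at E: L³/(3EI) = 732.3/EI.
With EI = 45000 kN·m²: δ_0 = 2.7172 m and δ_{EE} = 0.016274 m/kN.
Compatibility — the beam at E must follow the support down by 0.024 m: δ_0 − R_E·δ_{EE} = 0.024, so R_E = (2.7172 − 0.024)/0.016274 = 165.5 kN.
Moment equilibrium about D: M_D = Σ(load moments about D) − R_E·L = 2806 − 165.5×13 = 654.5 kN·m.

M_D = 654.5 kN·m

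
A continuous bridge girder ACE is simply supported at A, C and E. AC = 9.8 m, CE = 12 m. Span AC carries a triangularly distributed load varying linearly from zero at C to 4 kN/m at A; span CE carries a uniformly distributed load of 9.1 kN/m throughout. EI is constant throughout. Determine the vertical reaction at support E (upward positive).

R_E = 46.25 kN

Release continuity at C by inserting a hinge; the redundant is the internal moment M_C. The primary structure is two simply-supported spans AC and CE.
Discontinuity in slope at C on the released structure — sum the simple-span end rotations:
  span AC: triangular load, peak 4: 7w₀L³/(360EI) = 73.2/EI
  span CE: UDL 9.1: wL³/(24EI) = 655.2/EI
  relative rotation θ_0 = (73.2 + 655.2)/EI = 728.4/EI
A unit hogging moment at C produces rotation L₁/(3EI) + L₂/(3EI) = 7.267/EI.
Slope continuity at C: θ_0 = M_C·7.267/EI, so M_C = 728.4/7.267 = 100.2 kN·m (hogging).
Span CE, ΣM about E: R_C^{CE}·12 = 655.2 + 100.2, so R_C^{CE} = 62.95 kN and R_E = 109.2 − 62.95 = 46.25 kN.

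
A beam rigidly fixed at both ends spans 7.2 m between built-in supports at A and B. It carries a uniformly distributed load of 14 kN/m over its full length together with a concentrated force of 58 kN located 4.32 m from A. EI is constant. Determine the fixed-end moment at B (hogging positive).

Release both end moments; the primary structure is a simply-supported span AB with redundants M_A and M_B.
End rotations of the released simple span under the applied load (×1/EI):
  at A: UDL 14: wL³/(24EI) = 217.7/EI
  at B: UDL 14: wL³/(24EI) = 217.7/EI
  at A: point load 58 at a = 4.32: Pab(L + b)/(6LEI) = 168.4/EI
  at B: point load 58 at a = 4.32: Pab(L + a)/(6LEI) = 192.4/EI
  θ_A0 = 386.1/EI,  θ_B0 = 410.2/EI
Flexibility coefficients: a unit moment at one end gives L/(3EI) there and L/(6EI) at the far end, so f₁₁ = f₂₂ = 2.4/EI and f₁₂ = f₂₁ = 1.2/EI.
Compatibility — zero rotation at each built-in end:
  2.4 M_A + 1.2 M_B = 386.1
  1.2 M_A + 2.4 M_B = 410.2
Solving the pair gives M_A = 100.6 kN·m and M_B = 120.6 kN·m (hogging).

M_B = 120.6 kN·m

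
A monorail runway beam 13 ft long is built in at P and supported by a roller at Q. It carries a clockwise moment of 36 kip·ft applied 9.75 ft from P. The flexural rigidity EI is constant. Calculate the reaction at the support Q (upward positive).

Take the reaction at Q as the redundant and release it; the primary structure is a cantilever fixed at P.
Primary-structure tip deflection at Q by superposition:
  clockwise couple 36 at a = 9.75: M₀a(2L − a)/(2EI) = 2852/EI
Flexibility coefficient — unit upward force at Q: δ_{QQ} = L³/(3EI) = 732.3/EI.
Compatibility at Q: δ_0 − R_Q·δ_{QQ} = 0, so R_Q = 2852/732.3 = 3.894 kip.

R_Q = 3.894 kip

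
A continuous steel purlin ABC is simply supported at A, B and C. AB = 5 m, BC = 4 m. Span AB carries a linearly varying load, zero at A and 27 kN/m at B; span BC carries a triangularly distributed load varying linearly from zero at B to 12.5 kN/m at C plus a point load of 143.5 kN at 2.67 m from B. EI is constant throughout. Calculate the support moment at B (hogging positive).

M_B = 67.91 kN·m

Insert a hinge at B; M_B is the redundant, and each span becomes simply supported.
End slopes at the hinge B, treating each span as simply supported:
  span AB: triangular load, peak 27: w₀L³/(45EI) = 75/EI
  span BC: triangular load, peak 12.5: 7w₀L³/(360EI) = 15.56/EI
  span BC: point load 143.5 at a = 2.67: Pab(L + b)/(6LEI) = 113.2/EI
  relative rotation θ_0 = (75 + 128.7)/EI = 203.7/EI
A unit hogging moment at B produces rotation L₁/(3EI) + L₂/(3EI) = 3/EI.
Slope continuity at B: θ_0 = M_B·3/EI, so M_B = 203.7/3 = 67.91 kN·m (hogging).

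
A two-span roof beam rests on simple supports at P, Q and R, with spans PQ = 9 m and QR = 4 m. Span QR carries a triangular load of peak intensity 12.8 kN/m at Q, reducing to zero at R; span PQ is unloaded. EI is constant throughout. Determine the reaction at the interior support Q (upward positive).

Insert a hinge at Q; M_Q is the redundant, and each span becomes simply supported.
Discontinuity in slope at Q on the released structure — sum the simple-span end rotations:
  span QR: triangular load, peak 12.8: w₀L³/(45EI) = 18.2/EI
  relative rotation θ_0 = (0 + 18.2)/EI = 18.2/EI
A unit hogging moment at Q produces rotation L₁/(3EI) + L₂/(3EI) = 4.333/EI.
Compatibility: M_Q·(L₁+L₂)/(3EI) = θ_0, giving M_Q = 4.201 kN·m (hogging).
Span PQ, ΣM about P with M_Q applied at Q: R_Q^{PQ}·9 = 0 + 4.201, so R_Q^{PQ} = 0.4668 kN and R_P = 0 − 0.4668 = -0.4668 kN.
Span QR, ΣM about R: R_Q^{QR}·4 = 68.27 + 4.201, so R_Q^{QR} = 18.12 kN and R_R = 25.6 − 18.12 = 7.483 kN.
R_Q = 0.4668 + 18.12 = 18.58 kN.

R_Q = 18.58 kN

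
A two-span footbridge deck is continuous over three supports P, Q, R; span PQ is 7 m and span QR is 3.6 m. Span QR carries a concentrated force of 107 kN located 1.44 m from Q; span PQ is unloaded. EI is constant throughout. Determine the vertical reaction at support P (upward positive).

R_P = -3.588 kN

Take M_Q as the redundant. Released structure: two simple spans PQ and QR with a hinge at Q.
End slopes at the hinge Q, treating each span as simply supported:
  span QR: point load 107 at a = 1.44: Pab(L + b)/(6LEI) = 88.75/EI
  relative rotation θ_0 = (0 + 88.75)/EI = 88.75/EI
A unit hogging moment at Q produces rotation L₁/(3EI) + L₂/(3EI) = 3.533/EI.
Slope continuity at Q: θ_0 = M_Q·3.533/EI, so M_Q = 88.75/3.533 = 25.12 kN·m (hogging).
Span PQ, ΣM about P with M_Q applied at Q: R_Q^{PQ}·7 = 0 + 25.12, so R_Q^{PQ} = 3.588 kN and R_P = 0 − 3.588 = -3.588 kN.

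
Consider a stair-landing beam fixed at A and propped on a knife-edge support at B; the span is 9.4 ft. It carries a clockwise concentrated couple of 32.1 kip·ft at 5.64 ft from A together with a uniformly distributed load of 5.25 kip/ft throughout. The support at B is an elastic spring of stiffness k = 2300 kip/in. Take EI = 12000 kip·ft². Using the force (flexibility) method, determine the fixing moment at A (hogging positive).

Choose R_B as the redundant. The primary structure is the cantilever fixed at A.
Free-end deflection of the primary structure under the applied loading (downward +):
  clockwise couple 32.1 at a = 5.64: M₀a(2L − a)/(2EI) = 1191/EI
  UDL 5.25: wL⁴/(8EI) = 5124/EI
  δ_0 = 6315/EI
Flexibility coefficient — unit upward force at B: δ_{BB} = L³/(3EI) = 276.9/EI.
With EI = 12000 kip·ft²: δ_0 = 0.52624 ft and δ_{BB} = 0.023072 ft/kip.
Compatibility — the spring shortens by R_B/k under the reaction it provides: δ_0 − R_B·δ_{BB} = R_B/k. With 1/k = 1/(2300×12) ft/kip = 0.000036 ft/kip, R_B = δ_0 / (δ_{BB} + 1/k) = 0.52624 / (0.023072 + 0.000036) = 22.77 kip.
Moment equilibrium about A: M_A = Σ(load moments about A) − R_B·L = 264 − 22.77×9.4 = 49.98 kip·ft.

M_A = 49.98 kip·ft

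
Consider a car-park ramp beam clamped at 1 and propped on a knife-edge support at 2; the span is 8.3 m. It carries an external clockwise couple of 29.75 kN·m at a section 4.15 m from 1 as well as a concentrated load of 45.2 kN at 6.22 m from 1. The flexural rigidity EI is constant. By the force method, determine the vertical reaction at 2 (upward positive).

R_2 = 32.6 kN

Choose R_2 as the redundant. The primary structure is the cantilever fixed at 1.
Free-end deflection of the primary structure under the applied loading (downward +):
  clockwise couple 29.75 at a = 4.15: M₀a(2L − a)/(2EI) = 768.6/EI
  point load 45.2 at a = 6.22: Pa²(3L − a)/(6EI) = 5444/EI
  δ_0 = 6213/EI
Flexibility coefficient — unit upward force at 2: δ_{22} = L³/(3EI) = 190.6/EI.
The prop prevents deflection at 2: R_2 = δ_0/δ_{22} = 6213/190.6 = 32.6 kN.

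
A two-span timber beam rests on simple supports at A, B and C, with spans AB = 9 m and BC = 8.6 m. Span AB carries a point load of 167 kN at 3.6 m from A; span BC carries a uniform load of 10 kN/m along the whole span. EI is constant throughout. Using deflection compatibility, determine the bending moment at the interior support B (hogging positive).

M_B = 174.3 kN·m

Insert a hinge at B; M_B is the redundant, and each span becomes simply supported.
Rotations at B on the released spans (each span's end-slope, ×1/EI):
  span AB: point load 167 at a = 3.6: Pab(L + a)/(6LEI) = 757.5/EI
  span BC: UDL 10: wL³/(24EI) = 265/EI
  relative rotation θ_0 = (757.5 + 265)/EI = 1023/EI
A unit hogging moment at B produces rotation L₁/(3EI) + L₂/(3EI) = 5.867/EI.
Slope continuity at B: θ_0 = M_B·5.867/EI, so M_B = 1023/5.867 = 174.3 kN·m (hogging).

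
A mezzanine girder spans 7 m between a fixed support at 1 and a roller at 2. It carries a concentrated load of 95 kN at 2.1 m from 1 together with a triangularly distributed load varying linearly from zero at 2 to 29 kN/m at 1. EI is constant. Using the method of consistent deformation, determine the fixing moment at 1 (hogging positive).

Take the reaction at 2 as the redundant and release it; the primary structure is a cantilever fixed at 1.
Downward deflection at the released point 2 due to the loads:
  point load 95 at a = 2.1: Pa²(3L − a)/(6EI) = 1320/EI
  triangular load, peak 29 at the fixed end: w₀L⁴/(30EI) = 2321/EI
  δ_0 = 3641/EI
Flexibility coefficient — unit upward force at 2: δ_{22} = L³/(3EI) = 114.3/EI.
The prop prevents deflection at 2: R_2 = δ_0/δ_{22} = 3641/114.3 = 31.84 kN.
Moment equilibrium about 1: M_1 = Σ(load moments about 1) − R_2·L = 436.3 − 31.84×7 = 213.4 kN·m.

M_1 = 213.4 kN·m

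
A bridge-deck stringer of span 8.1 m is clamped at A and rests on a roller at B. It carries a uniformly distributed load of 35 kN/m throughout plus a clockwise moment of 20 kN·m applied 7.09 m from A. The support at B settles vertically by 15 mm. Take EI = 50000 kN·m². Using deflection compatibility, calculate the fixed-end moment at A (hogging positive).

Release the roller at B. Primary structure: cantilever fixed at A.
Deflection at B on the released cantilever, summing each load's contribution:
  UDL 35: wL⁴/(8EI) = 18833/EI
  clockwise couple 20 at a = 7.09: M₀a(2L − a)/(2EI) = 645.9/EI
  δ_0 = 19479/EI
Tip deflection under a unit load at B: L³/(3EI) = 177.1/EI.
With EI = 50000 kN·m²: δ_0 = 0.38958 m and δ_{BB} = 0.003543 m/kN.
Compatibility — the beam at B must follow the support down by 0.015 m: δ_0 − R_B·δ_{BB} = 0.015, so R_B = (0.38958 − 0.015)/0.003543 = 105.7 kN.
Moment equilibrium about A: M_A = Σ(load moments about A) − R_B·L = 1168 − 105.7×8.1 = 311.8 kN·m.

M_A = 311.8 kN·m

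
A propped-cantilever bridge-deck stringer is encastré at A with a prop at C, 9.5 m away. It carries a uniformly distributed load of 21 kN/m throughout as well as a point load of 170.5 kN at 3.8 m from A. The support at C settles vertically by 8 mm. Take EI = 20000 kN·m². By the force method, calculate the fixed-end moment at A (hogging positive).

M_A = 553.2 kN·m

Take the reaction at C as the redundant and release it; the primary structure is a cantilever fixed at A.
Primary-structure tip deflection at C by superposition:
  UDL 21: wL⁴/(8EI) = 21381/EI
  point load 170.5 at a = 3.8: Pa²(3L − a)/(6EI) = 10135/EI
  δ_0 = 31516/EI
Tip deflection under a unit load at C: L³/(3EI) = 285.8/EI.
With EI = 20000 kN·m²: δ_0 = 1.5758 m and δ_{CC} = 0.01429 m/kN.
Compatibility — the beam at C must follow the support down by 0.008 m: δ_0 − R_C·δ_{CC} = 0.008, so R_C = (1.5758 − 0.008)/0.01429 = 109.7 kN.
Moment equilibrium about A: M_A = Σ(load moments about A) − R_C·L = 1596 − 109.7×9.5 = 553.2 kN·m.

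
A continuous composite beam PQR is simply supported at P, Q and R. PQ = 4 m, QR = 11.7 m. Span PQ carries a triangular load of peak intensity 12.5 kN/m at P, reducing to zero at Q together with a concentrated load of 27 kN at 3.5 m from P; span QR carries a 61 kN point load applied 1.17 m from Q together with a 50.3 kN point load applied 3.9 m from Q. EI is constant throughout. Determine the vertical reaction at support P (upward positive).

Insert a hinge at Q; M_Q is the redundant, and each span becomes simply supported.
End slopes at the hinge Q, treating each span as simply supported:
  span PQ: triangular load, peak 12.5: 7w₀L³/(360EI) = 15.56/EI
  span PQ: point load 27 at a = 3.5: Pab(L + a)/(6LEI) = 14.77/EI
  span QR: point load 61 at a = 1.17: Pab(L + b)/(6LEI) = 238/EI
  span QR: point load 50.3 at a = 3.9: Pab(L + b)/(6LEI) = 425/EI
  relative rotation θ_0 = (30.32 + 663)/EI = 693.3/EI
A unit hogging moment at Q produces rotation L₁/(3EI) + L₂/(3EI) = 5.233/EI.
Slope continuity at Q: θ_0 = M_Q·5.233/EI, so M_Q = 693.3/5.233 = 132.5 kN·m (hogging).
Span PQ, ΣM about P with M_Q applied at Q: R_Q^{PQ}·4 = 127.8 + 132.5, so R_Q^{PQ} = 65.08 kN and R_P = 52 − 65.08 = -13.08 kN.

R_P = -13.08 kN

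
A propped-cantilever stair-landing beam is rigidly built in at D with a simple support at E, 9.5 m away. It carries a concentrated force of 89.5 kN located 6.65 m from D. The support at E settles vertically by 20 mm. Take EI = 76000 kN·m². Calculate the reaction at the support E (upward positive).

Choose R_E as the redundant. The primary structure is the cantilever fixed at D.
Free-end deflection of the primary structure under the applied loading (downward +):
  point load 89.5 at a = 6.65: Pa²(3L − a)/(6EI) = 14413/EI
Tip deflection under a unit load at E: L³/(3EI) = 285.8/EI.
With EI = 76000 kN·m²: δ_0 = 0.18965 m and δ_{EE} = 0.00376 m/kN.
Compatibility — the beam at E must follow the support down by 0.02 m: δ_0 − R_E·δ_{EE} = 0.02, so R_E = (0.18965 − 0.02)/0.00376 = 45.11 kN.

R_E = 45.11 kN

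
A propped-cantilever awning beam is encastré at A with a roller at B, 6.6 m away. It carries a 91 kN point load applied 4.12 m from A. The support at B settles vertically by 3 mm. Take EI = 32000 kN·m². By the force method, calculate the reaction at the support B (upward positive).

Remove the prop at B; the released (primary) structure is a cantilever built in at A.
Deflection at B on the released cantilever, summing each load's contribution:
  point load 91 at a = 4.12: Pa²(3L − a)/(6EI) = 4037/EI
Tip deflection under a unit load at B: L³/(3EI) = 95.83/EI.
With EI = 32000 kN·m²: δ_0 = 0.12615 m and δ_{BB} = 0.002995 m/kN.
Compatibility — the beam at B must follow the support down by 0.003 m: δ_0 − R_B·δ_{BB} = 0.003, so R_B = (0.12615 − 0.003)/0.002995 = 41.12 kN.

R_B = 41.12 kN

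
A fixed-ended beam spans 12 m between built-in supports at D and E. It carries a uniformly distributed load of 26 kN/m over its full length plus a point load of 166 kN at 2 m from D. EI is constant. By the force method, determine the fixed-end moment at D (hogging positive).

Take the two fixed-end moments M_D, M_E as redundants; the released structure is the simple span DE.
On the primary (simply-supported) span, the end slopes from the loading are:
  at D: UDL 26: wL³/(24EI) = 1872/EI
  at E: UDL 26: wL³/(24EI) = 1872/EI
  at D: point load 166 at a = 2: Pab(L + b)/(6LEI) = 1014/EI
  at E: point load 166 at a = 2: Pab(L + a)/(6LEI) = 645.6/EI
  θ_D0 = 2886/EI,  θ_E0 = 2518/EI
Flexibility coefficients: a unit moment at one end gives L/(3EI) there and L/(6EI) at the far end, so f₁₁ = f₂₂ = 4/EI and f₁₂ = f₂₁ = 2/EI.
Compatibility — zero rotation at each built-in end:
  4 M_D + 2 M_E = 2886
  2 M_D + 4 M_E = 2518
Solving the pair gives M_D = 542.6 kN·m and M_E = 358.1 kN·m (hogging).

M_D = 542.6 kN·m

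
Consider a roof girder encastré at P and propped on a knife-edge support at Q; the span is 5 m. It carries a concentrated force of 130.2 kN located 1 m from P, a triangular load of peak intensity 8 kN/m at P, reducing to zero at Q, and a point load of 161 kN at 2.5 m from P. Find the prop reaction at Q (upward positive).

Choose R_Q as the redundant. The primary structure is the cantilever fixed at P.
Deflection at Q on the released cantilever, summing each load's contribution:
  point load 130.2 at a = 1: Pa²(3L − a)/(6EI) = 303.8/EI
  triangular load, peak 8 at the fixed end: w₀L⁴/(30EI) = 166.7/EI
  point load 161 at a = 2.5: Pa²(3L − a)/(6EI) = 2096/EI
  δ_0 = 2567/EI
Tip deflection under a unit load at Q: L³/(3EI) = 41.67/EI.
The prop prevents deflection at Q: R_Q = δ_0/δ_{QQ} = 2567/41.67 = 61.6 kN.

R_Q = 61.6 kN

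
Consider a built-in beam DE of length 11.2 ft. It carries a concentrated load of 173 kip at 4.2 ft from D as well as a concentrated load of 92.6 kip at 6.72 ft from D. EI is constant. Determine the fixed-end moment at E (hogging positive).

Release both end moments; the primary structure is a simply-supported span DE with redundants M_D and M_E.
End rotations of the released simple span under the applied load (×1/EI):
  at D: point load 173 at a = 4.2: Pab(L + b)/(6LEI) = 1378/EI
  at E: point load 173 at a = 4.2: Pab(L + a)/(6LEI) = 1166/EI
  at D: point load 92.6 at a = 6.72: Pab(L + b)/(6LEI) = 650.5/EI
  at E: point load 92.6 at a = 6.72: Pab(L + a)/(6LEI) = 743.4/EI
  θ_D0 = 2028/EI,  θ_E0 = 1909/EI
Flexibility coefficients: a unit moment at one end gives L/(3EI) there and L/(6EI) at the far end, so f₁₁ = f₂₂ = 3.733/EI and f₁₂ = f₂₁ = 1.867/EI.
Compatibility — zero rotation at each built-in end:
  3.733 M_D + 1.867 M_E = 2028
  1.867 M_D + 3.733 M_E = 1909
Solving the pair gives M_D = 383.4 kip·ft and M_E = 319.6 kip·ft (hogging).

M_E = 319.6 kip·ft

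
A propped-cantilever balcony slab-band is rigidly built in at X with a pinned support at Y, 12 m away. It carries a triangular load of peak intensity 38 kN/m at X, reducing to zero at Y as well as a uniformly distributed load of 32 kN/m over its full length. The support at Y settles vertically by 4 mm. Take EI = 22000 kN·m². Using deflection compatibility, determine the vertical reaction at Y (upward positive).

R_Y = 189.4 kN

Release the roller at Y. Primary structure: cantilever fixed at X.
Free-end deflection of the primary structure under the applied loading (downward +):
  triangular load, peak 38 at the fixed end: w₀L⁴/(30EI) = 26266/EI
  UDL 32: wL⁴/(8EI) = 82944/EI
  δ_0 = 109210/EI
Flexibility coefficient — unit upward force at Y: δ_{YY} = L³/(3EI) = 576/EI.
With EI = 22000 kN·m²: δ_0 = 4.9641 m and δ_{YY} = 0.026182 m/kN.
Compatibility — the beam at Y must follow the support down by 0.004 m: δ_0 − R_Y·δ_{YY} = 0.004, so R_Y = (4.9641 − 0.004)/0.026182 = 189.4 kN.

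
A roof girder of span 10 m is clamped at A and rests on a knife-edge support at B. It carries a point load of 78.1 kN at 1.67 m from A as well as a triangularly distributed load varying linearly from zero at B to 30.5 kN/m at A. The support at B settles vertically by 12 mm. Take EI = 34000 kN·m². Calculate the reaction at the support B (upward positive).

R_B = 32.36 kN

Take the reaction at B as the redundant and release it; the primary structure is a cantilever fixed at A.
Downward deflection at the released point B due to the loads:
  point load 78.1 at a = 1.67: Pa²(3L − a)/(6EI) = 1028/EI
  triangular load, peak 30.5 at the fixed end: w₀L⁴/(30EI) = 10167/EI
  δ_0 = 11195/EI
Flexibility coefficient — unit upward force at B: δ_{BB} = L³/(3EI) = 333.3/EI.
With EI = 34000 kN·m²: δ_0 = 0.32927 m and δ_{BB} = 0.009804 m/kN.
Compatibility — the beam at B must follow the support down by 0.012 m: δ_0 − R_B·δ_{BB} = 0.012, so R_B = (0.32927 − 0.012)/0.009804 = 32.36 kN.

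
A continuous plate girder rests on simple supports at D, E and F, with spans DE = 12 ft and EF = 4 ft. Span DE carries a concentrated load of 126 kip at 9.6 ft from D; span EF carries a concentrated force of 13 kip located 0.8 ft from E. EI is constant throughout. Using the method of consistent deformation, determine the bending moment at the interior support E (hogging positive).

Take M_E as the redundant. Released structure: two simple spans DE and EF with a hinge at E.
End slopes at the hinge E, treating each span as simply supported:
  span DE: point load 126 at a = 9.6: Pab(L + a)/(6LEI) = 870.9/EI
  span EF: point load 13 at a = 0.8: Pab(L + b)/(6LEI) = 9.984/EI
  relative rotation θ_0 = (870.9 + 9.984)/EI = 880.9/EI
A unit hogging moment at E produces rotation L₁/(3EI) + L₂/(3EI) = 5.333/EI.
Compatibility: M_E·(L₁+L₂)/(3EI) = θ_0, giving M_E = 165.2 kip·ft (hogging).

M_E = 165.2 kip·ft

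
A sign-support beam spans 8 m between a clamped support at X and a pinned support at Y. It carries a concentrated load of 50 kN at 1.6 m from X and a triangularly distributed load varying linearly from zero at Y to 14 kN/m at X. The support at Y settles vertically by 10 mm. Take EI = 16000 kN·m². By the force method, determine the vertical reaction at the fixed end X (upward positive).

R_X = 92.94 kN

Remove the prop at Y; the released (primary) structure is a cantilever built in at X.
Primary-structure tip deflection at Y by superposition:
  point load 50 at a = 1.6: Pa²(3L − a)/(6EI) = 477.9/EI
  triangular load, peak 14 at the fixed end: w₀L⁴/(30EI) = 1911/EI
  δ_0 = 2389/EI
Flexibility coefficient — unit upward force at Y: δ_{YY} = L³/(3EI) = 170.7/EI.
With EI = 16000 kN·m²: δ_0 = 0.14933 m and δ_{YY} = 0.010667 m/kN.
Compatibility — the beam at Y must follow the support down by 0.01 m: δ_0 − R_Y·δ_{YY} = 0.01, so R_Y = (0.14933 − 0.01)/0.010667 = 13.06 kN.
Vertical equilibrium: R_X = ΣP − R_Y = 106 − 13.06 = 92.94 kN.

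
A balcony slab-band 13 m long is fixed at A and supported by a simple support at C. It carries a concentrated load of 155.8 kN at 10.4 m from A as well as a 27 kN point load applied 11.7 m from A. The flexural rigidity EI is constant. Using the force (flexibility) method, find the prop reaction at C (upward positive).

Take the reaction at C as the redundant and release it; the primary structure is a cantilever fixed at A.
Free-end deflection of the primary structure under the applied loading (downward +):
  point load 155.8 at a = 10.4: Pa²(3L − a)/(6EI) = 80325/EI
  point load 27 at a = 11.7: Pa²(3L − a)/(6EI) = 16817/EI
  δ_0 = 97142/EI
Tip deflection under a unit load at C: L³/(3EI) = 732.3/EI.
Compatibility at C: δ_0 − R_C·δ_{CC} = 0, so R_C = 97142/732.3 = 132.6 kN.

R_C = 132.6 kN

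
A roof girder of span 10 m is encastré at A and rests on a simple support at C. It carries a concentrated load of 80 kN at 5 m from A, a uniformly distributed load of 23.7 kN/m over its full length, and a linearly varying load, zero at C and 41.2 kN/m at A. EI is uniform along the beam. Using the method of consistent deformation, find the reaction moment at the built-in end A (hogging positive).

Release the roller at C. Primary structure: cantilever fixed at A.
Free-end deflection of the primary structure under the applied loading (downward +):
  point load 80 at a = 5: Pa²(3L − a)/(6EI) = 8333/EI
  UDL 23.7: wL⁴/(8EI) = 29625/EI
  triangular load, peak 41.2 at the fixed end: w₀L⁴/(30EI) = 13733/EI
  δ_0 = 51692/EI
Tip deflection under a unit load at C: L³/(3EI) = 333.3/EI.
The prop prevents deflection at C: R_C = δ_0/δ_{CC} = 51692/333.3 = 155.1 kN.
Moment equilibrium about A: M_A = Σ(load moments about A) − R_C·L = 2272 − 155.1×10 = 720.9 kN·m.

M_A = 720.9 kN·m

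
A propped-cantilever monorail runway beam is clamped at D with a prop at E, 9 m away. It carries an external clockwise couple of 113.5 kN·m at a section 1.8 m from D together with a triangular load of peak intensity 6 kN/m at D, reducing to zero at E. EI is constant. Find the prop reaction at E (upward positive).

Release the roller at E. Primary structure: cantilever fixed at D.
Free-end deflection of the primary structure under the applied loading (downward +):
  clockwise couple 113.5 at a = 1.8: M₀a(2L − a)/(2EI) = 1655/EI
  triangular load, peak 6 at the fixed end: w₀L⁴/(30EI) = 1312/EI
  δ_0 = 2967/EI
Flexibility coefficient — unit upward force at E: δ_{EE} = L³/(3EI) = 243/EI.
Compatibility at E: δ_0 − R_E·δ_{EE} = 0, so R_E = 2967/243 = 12.21 kN.

R_E = 12.21 kN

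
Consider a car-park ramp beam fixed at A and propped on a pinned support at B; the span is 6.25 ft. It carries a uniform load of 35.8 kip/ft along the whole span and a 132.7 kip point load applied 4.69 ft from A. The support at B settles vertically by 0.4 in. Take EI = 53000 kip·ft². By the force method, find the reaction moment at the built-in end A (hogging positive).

M_A = 407.5 kip·ft

Choose R_B as the redundant. The primary structure is the cantilever fixed at A.
Primary-structure tip deflection at B by superposition:
  UDL 35.8: wL⁴/(8EI) = 6828/EI
  point load 132.7 at a = 4.69: Pa²(3L − a)/(6EI) = 6840/EI
  δ_0 = 13668/EI
Tip deflection under a unit load at B: L³/(3EI) = 81.38/EI.
With EI = 53000 kip·ft²: δ_0 = 0.25789 ft and δ_{BB} = 0.001535 ft/kip.
Compatibility — the beam at B must follow the support down by 0.03333 ft: δ_0 − R_B·δ_{BB} = 0.03333, so R_B = (0.25789 − 0.03333)/0.001535 = 146.2 kip.
Moment equilibrium about A: M_A = Σ(load moments about A) − R_B·L = 1322 − 146.2×6.25 = 407.5 kip·ft.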